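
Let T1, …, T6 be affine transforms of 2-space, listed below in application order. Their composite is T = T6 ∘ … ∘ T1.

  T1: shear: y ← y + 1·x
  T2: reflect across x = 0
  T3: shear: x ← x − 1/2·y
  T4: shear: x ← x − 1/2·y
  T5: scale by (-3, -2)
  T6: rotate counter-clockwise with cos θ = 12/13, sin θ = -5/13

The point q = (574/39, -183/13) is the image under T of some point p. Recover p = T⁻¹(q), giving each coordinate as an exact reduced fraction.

T1 = [1 0 0; 1 1 0; 0 0 1]
T2·T1 = [-1 0 0; 1 1 0; 0 0 1]
T3·…·T1 = [-3/2 -1/2 0; 1 1 0; 0 0 1]
T4·…·T1 = [-2 -1 0; 1 1 0; 0 0 1]
T5·…·T1 = [6 3 0; -2 -2 0; 0 0 1]
T6·…·T1 = [62/13 2 0; -54/13 -3 0; 0 0 1]
det M = -6; M⁻¹ = [1/2 1/3 0; -9/13 -31/39 0; 0 0 1]
M⁻¹ · (574/39, -183/13)ᵀ = (8/3, 1)ᵀ

p = (8/3, 1)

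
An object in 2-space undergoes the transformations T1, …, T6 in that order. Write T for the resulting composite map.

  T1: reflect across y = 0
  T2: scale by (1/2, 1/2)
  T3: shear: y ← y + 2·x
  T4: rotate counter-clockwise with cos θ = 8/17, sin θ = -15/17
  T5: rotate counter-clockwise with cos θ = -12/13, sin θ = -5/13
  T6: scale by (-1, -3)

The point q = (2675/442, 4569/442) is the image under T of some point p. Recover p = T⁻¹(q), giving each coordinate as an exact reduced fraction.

p = (5, -3)

T1 = [1 0 0; 0 -1 0; 0 0 1]
T2·T1 = [1/2 0 0; 0 -1/2 0; 0 0 1]
T3·…·T1 = [1/2 0 0; 1 -1/2 0; 0 0 1]
T4·…·T1 = [19/17 -15/34 0; 1/34 -4/17 0; 0 0 1]
T5·…·T1 = [-451/442 70/221 0; -101/221 171/442 0; 0 0 1]
T6·…·T1 = [451/442 -70/221 0; 303/221 -513/442 0; 0 0 1]
det M = -3/4; M⁻¹ = [342/221 -280/663 0; 404/221 -902/663 0; 0 0 1]
M⁻¹ · (2675/442, 4569/442)ᵀ = (5, -3)ᵀ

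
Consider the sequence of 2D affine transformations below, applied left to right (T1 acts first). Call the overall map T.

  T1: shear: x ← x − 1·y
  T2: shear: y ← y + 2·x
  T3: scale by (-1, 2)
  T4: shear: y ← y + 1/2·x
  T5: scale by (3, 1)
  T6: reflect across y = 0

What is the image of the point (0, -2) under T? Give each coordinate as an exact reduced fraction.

T(p) = (-6, -3)

T1 shear: x ← x − 1·y: (0, -2) → (2, -2)
T2 shear: y ← y + 2·x: (2, -2) → (2, 2)
T3 scale by (-1, 2): (2, 2) → (-2, 4)
T4 shear: y ← y + 1/2·x: (-2, 4) → (-2, 3)
T5 scale by (3, 1): (-2, 3) → (-6, 3)
T6 reflect across y = 0: (-6, 3) → (-6, -3)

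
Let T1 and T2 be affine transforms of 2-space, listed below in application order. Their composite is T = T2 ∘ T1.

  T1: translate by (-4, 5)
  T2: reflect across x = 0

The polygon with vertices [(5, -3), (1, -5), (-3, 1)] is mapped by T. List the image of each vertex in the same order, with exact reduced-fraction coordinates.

T1 translate by (-4, 5): (5, -3) → (1, 2); (1, -5) → (-3, 0); (-3, 1) → (-7, 6)
T2 reflect across x = 0: (1, 2) → (-1, 2); (-3, 0) → (3, 0); (-7, 6) → (7, 6)

image vertices: (-1, 2), (3, 0), (7, 6)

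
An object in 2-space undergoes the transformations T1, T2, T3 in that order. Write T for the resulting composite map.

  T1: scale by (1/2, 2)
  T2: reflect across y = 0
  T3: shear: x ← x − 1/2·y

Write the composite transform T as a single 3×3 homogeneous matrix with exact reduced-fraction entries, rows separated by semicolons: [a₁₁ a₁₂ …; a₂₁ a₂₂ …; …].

T = [1/2 1 0; 0 -2 0; 0 0 1]

T1 = [1/2 0 0; 0 2 0; 0 0 1]
T2·T1 = [1/2 0 0; 0 -2 0; 0 0 1]
T3·…·T1 = [1/2 1 0; 0 -2 0; 0 0 1]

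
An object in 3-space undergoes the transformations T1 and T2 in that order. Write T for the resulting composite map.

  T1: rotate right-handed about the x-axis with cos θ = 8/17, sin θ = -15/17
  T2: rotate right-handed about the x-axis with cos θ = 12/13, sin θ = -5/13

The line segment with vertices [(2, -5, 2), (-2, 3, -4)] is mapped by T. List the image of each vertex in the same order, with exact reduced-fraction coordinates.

image vertices: (2, 335/221, 1142/221), (-2, -817/221, -744/221)

T1 rotate right-handed about the x-axis with cos θ = 8/17, sin θ = -15/17: (2, -5, 2) → (2, -10/17, 91/17); (-2, 3, -4) → (-2, -36/17, -77/17)
T2 rotate right-handed about the x-axis with cos θ = 12/13, sin θ = -5/13: (2, -10/17, 91/17) → (2, 335/221, 1142/221); (-2, -36/17, -77/17) → (-2, -817/221, -744/221)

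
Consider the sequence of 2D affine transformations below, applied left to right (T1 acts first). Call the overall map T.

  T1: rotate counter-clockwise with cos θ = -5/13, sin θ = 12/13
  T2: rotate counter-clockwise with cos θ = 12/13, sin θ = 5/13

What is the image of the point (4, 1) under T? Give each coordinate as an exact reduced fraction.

T1 rotate counter-clockwise with cos θ = -5/13, sin θ = 12/13: (4, 1) → (-32/13, 43/13)
T2 rotate counter-clockwise with cos θ = 12/13, sin θ = 5/13: (-32/13, 43/13) → (-599/169, 356/169)

T(p) = (-599/169, 356/169)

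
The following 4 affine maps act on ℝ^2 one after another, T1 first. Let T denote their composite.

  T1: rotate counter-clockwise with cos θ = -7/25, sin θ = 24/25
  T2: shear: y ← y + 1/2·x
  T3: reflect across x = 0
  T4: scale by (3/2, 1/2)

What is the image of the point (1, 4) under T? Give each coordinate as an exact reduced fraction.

T1 rotate counter-clockwise with cos θ = -7/25, sin θ = 24/25: (1, 4) → (-103/25, -4/25)
T2 shear: y ← y + 1/2·x: (-103/25, -4/25) → (-103/25, -111/50)
T3 reflect across x = 0: (-103/25, -111/50) → (103/25, -111/50)
T4 scale by (3/2, 1/2): (103/25, -111/50) → (309/50, -111/100)

T(p) = (309/50, -111/100)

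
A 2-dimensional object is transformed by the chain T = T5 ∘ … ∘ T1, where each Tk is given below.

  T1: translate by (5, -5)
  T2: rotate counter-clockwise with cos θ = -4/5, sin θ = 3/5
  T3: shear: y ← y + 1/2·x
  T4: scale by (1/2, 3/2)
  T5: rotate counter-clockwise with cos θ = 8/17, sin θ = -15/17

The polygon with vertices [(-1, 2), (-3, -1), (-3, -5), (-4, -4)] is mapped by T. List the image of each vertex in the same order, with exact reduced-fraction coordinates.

T1 translate by (5, -5): (-1, 2) → (4, -3); (-3, -1) → (2, -6); (-3, -5) → (2, -10); (-4, -4) → (1, -9)
T2 rotate counter-clockwise with cos θ = -4/5, sin θ = 3/5: (4, -3) → (-7/5, 24/5); (2, -6) → (2, 6); (2, -10) → (22/5, 46/5); (1, -9) → (23/5, 39/5)
T3 shear: y ← y + 1/2·x: (-7/5, 24/5) → (-7/5, 41/10); (2, 6) → (2, 7); (22/5, 46/5) → (22/5, 57/5); (23/5, 39/5) → (23/5, 101/10)
T4 scale by (1/2, 3/2): (-7/5, 41/10) → (-7/10, 123/20); (2, 7) → (1, 21/2); (22/5, 57/5) → (11/5, 171/10); (23/5, 101/10) → (23/10, 303/20)
T5 rotate counter-clockwise with cos θ = 8/17, sin θ = -15/17: (-7/10, 123/20) → (1733/340, 597/170); (1, 21/2) → (331/34, 69/17); (11/5, 171/10) → (2741/170, 519/85); (23/10, 303/20) → (289/20, 51/10)

image vertices: (1733/340, 597/170), (331/34, 69/17), (2741/170, 519/85), (289/20, 51/10)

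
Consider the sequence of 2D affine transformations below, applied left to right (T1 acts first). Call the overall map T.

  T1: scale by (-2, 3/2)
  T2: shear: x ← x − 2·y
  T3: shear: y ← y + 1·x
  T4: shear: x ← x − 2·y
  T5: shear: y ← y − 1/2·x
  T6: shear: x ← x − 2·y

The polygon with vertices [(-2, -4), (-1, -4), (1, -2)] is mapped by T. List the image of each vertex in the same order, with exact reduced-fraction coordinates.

image vertices: (-28, 12), (-20, 9), (2, 0)

T1 scale by (-2, 3/2): (-2, -4) → (4, -6); (-1, -4) → (2, -6); (1, -2) → (-2, -3)
T2 shear: x ← x − 2·y: (4, -6) → (16, -6); (2, -6) → (14, -6); (-2, -3) → (4, -3)
T3 shear: y ← y + 1·x: (16, -6) → (16, 10); (14, -6) → (14, 8); (4, -3) → (4, 1)
T4 shear: x ← x − 2·y: (16, 10) → (-4, 10); (14, 8) → (-2, 8); (4, 1) → (2, 1)
T5 shear: y ← y − 1/2·x: (-4, 10) → (-4, 12); (-2, 8) → (-2, 9); (2, 1) → (2, 0)
T6 shear: x ← x − 2·y: (-4, 12) → (-28, 12); (-2, 9) → (-20, 9); (2, 0) → (2, 0)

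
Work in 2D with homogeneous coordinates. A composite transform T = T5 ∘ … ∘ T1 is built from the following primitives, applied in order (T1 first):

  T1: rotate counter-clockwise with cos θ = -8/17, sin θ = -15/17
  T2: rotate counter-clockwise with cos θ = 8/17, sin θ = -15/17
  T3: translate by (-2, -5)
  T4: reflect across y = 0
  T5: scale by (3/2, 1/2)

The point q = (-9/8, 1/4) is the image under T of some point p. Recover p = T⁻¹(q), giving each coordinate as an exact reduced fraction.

p = (-5/4, -9/2)

T1 = [-8/17 15/17 0; -15/17 -8/17 0; 0 0 1]
T2·T1 = [-1 0 0; 0 -1 0; 0 0 1]
T3·…·T1 = [-1 0 -2; 0 -1 -5; 0 0 1]
T4·…·T1 = [-1 0 -2; 0 1 5; 0 0 1]
T5·…·T1 = [-3/2 0 -3; 0 1/2 5/2; 0 0 1]
det M = -3/4; M⁻¹ = [-2/3 0 -2; 0 2 -5; 0 0 1]
M⁻¹ · (-9/8, 1/4)ᵀ = (-5/4, -9/2)ᵀ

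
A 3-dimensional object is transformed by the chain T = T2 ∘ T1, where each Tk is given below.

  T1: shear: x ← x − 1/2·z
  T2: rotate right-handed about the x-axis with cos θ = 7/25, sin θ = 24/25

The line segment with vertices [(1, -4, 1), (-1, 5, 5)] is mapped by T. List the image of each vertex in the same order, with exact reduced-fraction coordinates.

image vertices: (1/2, -52/25, -89/25), (-7/2, -17/5, 31/5)

T1 shear: x ← x − 1/2·z: (1, -4, 1) → (1/2, -4, 1); (-1, 5, 5) → (-7/2, 5, 5)
T2 rotate right-handed about the x-axis with cos θ = 7/25, sin θ = 24/25: (1/2, -4, 1) → (1/2, -52/25, -89/25); (-7/2, 5, 5) → (-7/2, -17/5, 31/5)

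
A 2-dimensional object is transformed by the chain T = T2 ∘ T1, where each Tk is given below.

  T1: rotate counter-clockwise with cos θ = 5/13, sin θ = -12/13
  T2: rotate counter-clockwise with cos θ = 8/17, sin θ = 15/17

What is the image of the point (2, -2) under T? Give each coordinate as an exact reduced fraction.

T(p) = (398/221, -482/221)

T1 rotate counter-clockwise with cos θ = 5/13, sin θ = -12/13: (2, -2) → (-14/13, -34/13)
T2 rotate counter-clockwise with cos θ = 8/17, sin θ = 15/17: (-14/13, -34/13) → (398/221, -482/221)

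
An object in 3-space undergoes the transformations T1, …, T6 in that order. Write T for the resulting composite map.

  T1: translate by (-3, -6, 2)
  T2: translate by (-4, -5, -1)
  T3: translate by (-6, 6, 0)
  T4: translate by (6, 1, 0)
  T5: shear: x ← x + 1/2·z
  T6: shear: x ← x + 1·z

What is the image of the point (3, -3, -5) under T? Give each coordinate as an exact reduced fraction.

T1 translate by (-3, -6, 2): (3, -3, -5) → (0, -9, -3)
T2 translate by (-4, -5, -1): (0, -9, -3) → (-4, -14, -4)
T3 translate by (-6, 6, 0): (-4, -14, -4) → (-10, -8, -4)
T4 translate by (6, 1, 0): (-10, -8, -4) → (-4, -7, -4)
T5 shear: x ← x + 1/2·z: (-4, -7, -4) → (-6, -7, -4)
T6 shear: x ← x + 1·z: (-6, -7, -4) → (-10, -7, -4)

T(p) = (-10, -7, -4)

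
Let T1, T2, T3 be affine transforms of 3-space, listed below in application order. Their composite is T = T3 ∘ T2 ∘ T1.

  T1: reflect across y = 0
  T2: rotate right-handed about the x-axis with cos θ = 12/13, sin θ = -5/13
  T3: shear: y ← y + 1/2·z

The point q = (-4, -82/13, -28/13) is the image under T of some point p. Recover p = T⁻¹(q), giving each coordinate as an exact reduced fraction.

T1 = [1 0 0 0; 0 -1 0 0; 0 0 1 0; 0 0 0 1]
T2·T1 = [1 0 0 0; 0 -12/13 5/13 0; 0 5/13 12/13 0; 0 0 0 1]
T3·…·T1 = [1 0 0 0; 0 -19/26 11/13 0; 0 5/13 12/13 0; 0 0 0 1]
det M = -1; M⁻¹ = [1 0 0 0; 0 -12/13 11/13 0; 0 5/13 19/26 0; 0 0 0 1]
M⁻¹ · (-4, -82/13, -28/13)ᵀ = (-4, 4, -4)ᵀ

p = (-4, 4, -4)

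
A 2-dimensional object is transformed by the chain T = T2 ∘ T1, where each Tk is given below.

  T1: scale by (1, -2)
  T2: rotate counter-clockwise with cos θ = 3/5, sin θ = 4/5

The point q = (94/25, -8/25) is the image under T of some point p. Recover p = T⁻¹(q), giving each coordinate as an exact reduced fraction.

T1 = [1 0 0; 0 -2 0; 0 0 1]
T2·T1 = [3/5 8/5 0; 4/5 -6/5 0; 0 0 1]
det M = -2; M⁻¹ = [3/5 4/5 0; 2/5 -3/10 0; 0 0 1]
M⁻¹ · (94/25, -8/25)ᵀ = (2, 8/5)ᵀ

p = (2, 8/5)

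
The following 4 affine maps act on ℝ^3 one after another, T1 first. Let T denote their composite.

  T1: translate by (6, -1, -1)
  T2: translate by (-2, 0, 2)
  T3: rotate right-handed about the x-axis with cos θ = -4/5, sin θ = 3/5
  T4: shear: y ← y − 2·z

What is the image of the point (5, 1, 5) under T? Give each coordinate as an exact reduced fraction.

T1 translate by (6, -1, -1): (5, 1, 5) → (11, 0, 4)
T2 translate by (-2, 0, 2): (11, 0, 4) → (9, 0, 6)
T3 rotate right-handed about the x-axis with cos θ = -4/5, sin θ = 3/5: (9, 0, 6) → (9, -18/5, -24/5)
T4 shear: y ← y − 2·z: (9, -18/5, -24/5) → (9, 6, -24/5)

T(p) = (9, 6, -24/5)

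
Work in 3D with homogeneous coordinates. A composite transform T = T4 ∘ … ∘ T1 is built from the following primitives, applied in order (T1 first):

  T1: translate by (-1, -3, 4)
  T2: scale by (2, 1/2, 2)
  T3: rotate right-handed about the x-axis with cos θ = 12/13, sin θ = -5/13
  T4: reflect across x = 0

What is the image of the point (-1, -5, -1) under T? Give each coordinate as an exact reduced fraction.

T1 translate by (-1, -3, 4): (-1, -5, -1) → (-2, -8, 3)
T2 scale by (2, 1/2, 2): (-2, -8, 3) → (-4, -4, 6)
T3 rotate right-handed about the x-axis with cos θ = 12/13, sin θ = -5/13: (-4, -4, 6) → (-4, -18/13, 92/13)
T4 reflect across x = 0: (-4, -18/13, 92/13) → (4, -18/13, 92/13)

T(p) = (4, -18/13, 92/13)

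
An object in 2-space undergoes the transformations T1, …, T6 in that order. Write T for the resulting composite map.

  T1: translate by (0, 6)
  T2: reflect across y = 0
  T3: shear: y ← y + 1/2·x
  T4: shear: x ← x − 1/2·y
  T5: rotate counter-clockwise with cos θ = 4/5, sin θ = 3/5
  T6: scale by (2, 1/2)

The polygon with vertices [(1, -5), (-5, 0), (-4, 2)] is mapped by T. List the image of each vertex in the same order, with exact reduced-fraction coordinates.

image vertices: (13/5, 7/40), (9, -29/8), (68/5, -37/10)

T1 translate by (0, 6): (1, -5) → (1, 1); (-5, 0) → (-5, 6); (-4, 2) → (-4, 8)
T2 reflect across y = 0: (1, 1) → (1, -1); (-5, 6) → (-5, -6); (-4, 8) → (-4, -8)
T3 shear: y ← y + 1/2·x: (1, -1) → (1, -1/2); (-5, -6) → (-5, -17/2); (-4, -8) → (-4, -10)
T4 shear: x ← x − 1/2·y: (1, -1/2) → (5/4, -1/2); (-5, -17/2) → (-3/4, -17/2); (-4, -10) → (1, -10)
T5 rotate counter-clockwise with cos θ = 4/5, sin θ = 3/5: (5/4, -1/2) → (13/10, 7/20); (-3/4, -17/2) → (9/2, -29/4); (1, -10) → (34/5, -37/5)
T6 scale by (2, 1/2): (13/10, 7/20) → (13/5, 7/40); (9/2, -29/4) → (9, -29/8); (34/5, -37/5) → (68/5, -37/10)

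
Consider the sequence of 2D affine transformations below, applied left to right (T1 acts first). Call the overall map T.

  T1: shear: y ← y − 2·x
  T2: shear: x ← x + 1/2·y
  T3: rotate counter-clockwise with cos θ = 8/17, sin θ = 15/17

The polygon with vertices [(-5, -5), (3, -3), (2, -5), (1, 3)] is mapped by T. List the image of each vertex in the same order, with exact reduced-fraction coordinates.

image vertices: (-95/17, 5/34), (123/17, -189/34), (115/17, -219/34), (-3/17, 61/34)

T1 shear: y ← y − 2·x: (-5, -5) → (-5, 5); (3, -3) → (3, -9); (2, -5) → (2, -9); (1, 3) → (1, 1)
T2 shear: x ← x + 1/2·y: (-5, 5) → (-5/2, 5); (3, -9) → (-3/2, -9); (2, -9) → (-5/2, -9); (1, 1) → (3/2, 1)
T3 rotate counter-clockwise with cos θ = 8/17, sin θ = 15/17: (-5/2, 5) → (-95/17, 5/34); (-3/2, -9) → (123/17, -189/34); (-5/2, -9) → (115/17, -219/34); (3/2, 1) → (-3/17, 61/34)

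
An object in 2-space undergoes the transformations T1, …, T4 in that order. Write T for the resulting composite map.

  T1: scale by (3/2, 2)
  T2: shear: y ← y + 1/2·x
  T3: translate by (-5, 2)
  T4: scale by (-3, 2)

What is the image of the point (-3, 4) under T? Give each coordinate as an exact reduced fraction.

T1 scale by (3/2, 2): (-3, 4) → (-9/2, 8)
T2 shear: y ← y + 1/2·x: (-9/2, 8) → (-9/2, 23/4)
T3 translate by (-5, 2): (-9/2, 23/4) → (-19/2, 31/4)
T4 scale by (-3, 2): (-19/2, 31/4) → (57/2, 31/2)

T(p) = (57/2, 31/2)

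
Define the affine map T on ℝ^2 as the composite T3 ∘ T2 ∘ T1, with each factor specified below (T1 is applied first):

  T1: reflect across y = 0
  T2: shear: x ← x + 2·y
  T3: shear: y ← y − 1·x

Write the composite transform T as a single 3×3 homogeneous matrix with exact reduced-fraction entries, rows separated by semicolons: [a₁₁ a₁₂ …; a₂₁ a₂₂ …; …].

T = [1 -2 0; -1 1 0; 0 0 1]

T1 = [1 0 0; 0 -1 0; 0 0 1]
T2·T1 = [1 -2 0; 0 -1 0; 0 0 1]
T3·…·T1 = [1 -2 0; -1 1 0; 0 0 1]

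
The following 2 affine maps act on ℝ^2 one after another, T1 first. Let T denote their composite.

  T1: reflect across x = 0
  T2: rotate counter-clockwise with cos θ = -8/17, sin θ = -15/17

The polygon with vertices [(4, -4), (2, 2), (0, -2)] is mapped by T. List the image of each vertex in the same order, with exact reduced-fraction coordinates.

T1 reflect across x = 0: (4, -4) → (-4, -4); (2, 2) → (-2, 2); (0, -2) → (0, -2)
T2 rotate counter-clockwise with cos θ = -8/17, sin θ = -15/17: (-4, -4) → (-28/17, 92/17); (-2, 2) → (46/17, 14/17); (0, -2) → (-30/17, 16/17)

image vertices: (-28/17, 92/17), (46/17, 14/17), (-30/17, 16/17)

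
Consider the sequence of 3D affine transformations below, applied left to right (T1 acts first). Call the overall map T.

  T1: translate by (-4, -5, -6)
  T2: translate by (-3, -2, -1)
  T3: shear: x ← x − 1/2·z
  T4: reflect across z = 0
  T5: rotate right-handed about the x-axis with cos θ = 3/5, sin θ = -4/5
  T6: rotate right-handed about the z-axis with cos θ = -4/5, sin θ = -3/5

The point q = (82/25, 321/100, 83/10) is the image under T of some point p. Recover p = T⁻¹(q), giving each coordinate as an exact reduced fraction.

p = (1/5, 0, 5/2)

T1 = [1 0 0 -4; 0 1 0 -5; 0 0 1 -6; 0 0 0 1]
T2·T1 = [1 0 0 -7; 0 1 0 -7; 0 0 1 -7; 0 0 0 1]
T3·…·T1 = [1 0 -1/2 -7/2; 0 1 0 -7; 0 0 1 -7; 0 0 0 1]
T4·…·T1 = [1 0 -1/2 -7/2; 0 1 0 -7; 0 0 -1 7; 0 0 0 1]
T5·…·T1 = [1 0 -1/2 -7/2; 0 3/5 -4/5 7/5; 0 -4/5 -3/5 49/5; 0 0 0 1]
T6·…·T1 = [-4/5 9/25 -2/25 91/25; -3/5 -12/25 47/50 49/50; 0 -4/5 -3/5 49/5; 0 0 0 1]
det M = -1; M⁻¹ = [-26/25 -7/25 -3/10 7; 9/25 -12/25 -4/5 7; -12/25 16/25 -3/5 7; 0 0 0 1]
M⁻¹ · (82/25, 321/100, 83/10)ᵀ = (1/5, 0, 5/2)ᵀ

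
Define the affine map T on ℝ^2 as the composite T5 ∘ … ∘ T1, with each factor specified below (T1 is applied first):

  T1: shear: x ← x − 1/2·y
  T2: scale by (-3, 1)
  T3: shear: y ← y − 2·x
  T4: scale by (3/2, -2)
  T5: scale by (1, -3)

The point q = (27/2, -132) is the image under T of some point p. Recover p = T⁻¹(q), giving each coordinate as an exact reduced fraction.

T1 = [1 -1/2 0; 0 1 0; 0 0 1]
T2·T1 = [-3 3/2 0; 0 1 0; 0 0 1]
T3·…·T1 = [-3 3/2 0; 6 -2 0; 0 0 1]
T4·…·T1 = [-9/2 9/4 0; -12 4 0; 0 0 1]
T5·…·T1 = [-9/2 9/4 0; 36 -12 0; 0 0 1]
det M = -27; M⁻¹ = [4/9 1/12 0; 4/3 1/6 0; 0 0 1]
M⁻¹ · (27/2, -132)ᵀ = (-5, -4)ᵀ

p = (-5, -4)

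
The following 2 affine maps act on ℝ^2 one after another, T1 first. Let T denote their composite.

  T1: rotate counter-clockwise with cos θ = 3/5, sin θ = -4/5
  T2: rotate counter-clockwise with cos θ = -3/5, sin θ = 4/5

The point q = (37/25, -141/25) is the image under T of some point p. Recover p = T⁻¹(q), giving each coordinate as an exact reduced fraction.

T1 = [3/5 4/5 0; -4/5 3/5 0; 0 0 1]
T2·T1 = [7/25 -24/25 0; 24/25 7/25 0; 0 0 1]
det M = 1; M⁻¹ = [7/25 24/25 0; -24/25 7/25 0; 0 0 1]
M⁻¹ · (37/25, -141/25)ᵀ = (-5, -3)ᵀ

p = (-5, -3)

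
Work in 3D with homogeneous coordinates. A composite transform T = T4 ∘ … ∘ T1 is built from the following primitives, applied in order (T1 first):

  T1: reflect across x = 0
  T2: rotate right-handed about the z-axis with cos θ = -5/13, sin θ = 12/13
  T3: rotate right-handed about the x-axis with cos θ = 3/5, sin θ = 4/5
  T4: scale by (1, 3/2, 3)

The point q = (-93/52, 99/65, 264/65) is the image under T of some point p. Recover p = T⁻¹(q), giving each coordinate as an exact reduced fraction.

p = (-9/4, 1, 0)

T1 = [-1 0 0 0; 0 1 0 0; 0 0 1 0; 0 0 0 1]
T2·T1 = [5/13 -12/13 0 0; -12/13 -5/13 0 0; 0 0 1 0; 0 0 0 1]
T3·…·T1 = [5/13 -12/13 0 0; -36/65 -3/13 -4/5 0; -48/65 -4/13 3/5 0; 0 0 0 1]
T4·…·T1 = [5/13 -12/13 0 0; -54/65 -9/26 -6/5 0; -144/65 -12/13 9/5 0; 0 0 0 1]
det M = -9/2; M⁻¹ = [5/13 -24/65 -16/65 0; -12/13 -2/13 -4/39 0; 0 -8/15 1/5 0; 0 0 0 1]
M⁻¹ · (-93/52, 99/65, 264/65)ᵀ = (-9/4, 1, 0)ᵀ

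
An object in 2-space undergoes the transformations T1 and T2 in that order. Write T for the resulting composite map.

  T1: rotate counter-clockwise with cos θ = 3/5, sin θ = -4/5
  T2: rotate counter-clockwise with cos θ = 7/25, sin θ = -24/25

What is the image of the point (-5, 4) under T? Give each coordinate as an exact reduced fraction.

T(p) = (31/5, 8/5)

T1 rotate counter-clockwise with cos θ = 3/5, sin θ = -4/5: (-5, 4) → (1/5, 32/5)
T2 rotate counter-clockwise with cos θ = 7/25, sin θ = -24/25: (1/5, 32/5) → (31/5, 8/5)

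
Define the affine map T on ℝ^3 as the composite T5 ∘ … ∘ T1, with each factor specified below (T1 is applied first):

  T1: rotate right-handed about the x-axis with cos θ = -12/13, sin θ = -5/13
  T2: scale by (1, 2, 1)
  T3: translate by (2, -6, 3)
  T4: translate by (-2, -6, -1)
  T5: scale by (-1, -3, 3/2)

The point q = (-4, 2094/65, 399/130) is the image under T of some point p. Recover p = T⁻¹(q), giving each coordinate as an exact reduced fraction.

p = (4, -3/5, 1/5)

T1 = [1 0 0 0; 0 -12/13 5/13 0; 0 -5/13 -12/13 0; 0 0 0 1]
T2·T1 = [1 0 0 0; 0 -24/13 10/13 0; 0 -5/13 -12/13 0; 0 0 0 1]
T3·…·T1 = [1 0 0 2; 0 -24/13 10/13 -6; 0 -5/13 -12/13 3; 0 0 0 1]
T4·…·T1 = [1 0 0 0; 0 -24/13 10/13 -12; 0 -5/13 -12/13 2; 0 0 0 1]
T5·…·T1 = [-1 0 0 0; 0 72/13 -30/13 36; 0 -15/26 -18/13 3; 0 0 0 1]
det M = 9; M⁻¹ = [-1 0 0 0; 0 2/13 -10/39 -62/13; 0 -5/78 -8/13 54/13; 0 0 0 1]
M⁻¹ · (-4, 2094/65, 399/130)ᵀ = (4, -3/5, 1/5)ᵀ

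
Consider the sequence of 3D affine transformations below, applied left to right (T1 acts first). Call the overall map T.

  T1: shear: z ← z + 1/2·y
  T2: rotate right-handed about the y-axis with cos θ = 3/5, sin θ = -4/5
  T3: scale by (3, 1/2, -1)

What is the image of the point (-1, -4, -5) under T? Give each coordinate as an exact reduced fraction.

T1 shear: z ← z + 1/2·y: (-1, -4, -5) → (-1, -4, -7)
T2 rotate right-handed about the y-axis with cos θ = 3/5, sin θ = -4/5: (-1, -4, -7) → (5, -4, -5)
T3 scale by (3, 1/2, -1): (5, -4, -5) → (15, -2, 5)

T(p) = (15, -2, 5)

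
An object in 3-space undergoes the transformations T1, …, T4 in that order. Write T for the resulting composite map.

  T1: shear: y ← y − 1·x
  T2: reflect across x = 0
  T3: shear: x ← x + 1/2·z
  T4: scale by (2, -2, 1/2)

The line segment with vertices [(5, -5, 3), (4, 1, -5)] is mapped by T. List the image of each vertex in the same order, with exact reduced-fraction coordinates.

image vertices: (-7, 20, 3/2), (-13, 6, -5/2)

T1 shear: y ← y − 1·x: (5, -5, 3) → (5, -10, 3); (4, 1, -5) → (4, -3, -5)
T2 reflect across x = 0: (5, -10, 3) → (-5, -10, 3); (4, -3, -5) → (-4, -3, -5)
T3 shear: x ← x + 1/2·z: (-5, -10, 3) → (-7/2, -10, 3); (-4, -3, -5) → (-13/2, -3, -5)
T4 scale by (2, -2, 1/2): (-7/2, -10, 3) → (-7, 20, 3/2); (-13/2, -3, -5) → (-13, 6, -5/2)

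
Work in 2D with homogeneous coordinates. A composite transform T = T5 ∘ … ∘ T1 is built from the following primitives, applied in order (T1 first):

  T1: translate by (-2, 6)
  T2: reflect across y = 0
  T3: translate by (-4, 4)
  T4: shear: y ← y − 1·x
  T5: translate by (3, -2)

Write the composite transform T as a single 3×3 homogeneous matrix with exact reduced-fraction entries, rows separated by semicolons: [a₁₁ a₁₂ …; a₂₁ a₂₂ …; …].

T1 = [1 0 -2; 0 1 6; 0 0 1]
T2·T1 = [1 0 -2; 0 -1 -6; 0 0 1]
T3·…·T1 = [1 0 -6; 0 -1 -2; 0 0 1]
T4·…·T1 = [1 0 -6; -1 -1 4; 0 0 1]
T5·…·T1 = [1 0 -3; -1 -1 2; 0 0 1]

T = [1 0 -3; -1 -1 2; 0 0 1]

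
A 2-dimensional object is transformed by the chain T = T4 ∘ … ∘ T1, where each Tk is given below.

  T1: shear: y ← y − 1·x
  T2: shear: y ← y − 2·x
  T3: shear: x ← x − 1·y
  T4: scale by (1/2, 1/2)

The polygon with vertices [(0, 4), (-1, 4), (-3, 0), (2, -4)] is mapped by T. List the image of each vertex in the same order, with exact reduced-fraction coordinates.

image vertices: (-2, 2), (-4, 7/2), (-6, 9/2), (6, -5)

T1 shear: y ← y − 1·x: (0, 4) → (0, 4); (-1, 4) → (-1, 5); (-3, 0) → (-3, 3); (2, -4) → (2, -6)
T2 shear: y ← y − 2·x: (0, 4) → (0, 4); (-1, 5) → (-1, 7); (-3, 3) → (-3, 9); (2, -6) → (2, -10)
T3 shear: x ← x − 1·y: (0, 4) → (-4, 4); (-1, 7) → (-8, 7); (-3, 9) → (-12, 9); (2, -10) → (12, -10)
T4 scale by (1/2, 1/2): (-4, 4) → (-2, 2); (-8, 7) → (-4, 7/2); (-12, 9) → (-6, 9/2); (12, -10) → (6, -5)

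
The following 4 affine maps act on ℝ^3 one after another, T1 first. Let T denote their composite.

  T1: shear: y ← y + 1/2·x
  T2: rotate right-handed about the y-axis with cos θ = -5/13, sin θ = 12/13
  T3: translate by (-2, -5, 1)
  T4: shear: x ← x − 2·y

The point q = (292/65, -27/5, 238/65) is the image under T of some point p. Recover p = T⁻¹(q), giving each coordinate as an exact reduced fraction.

p = (-4/5, 0, -5)

T1 = [1 0 0 0; 1/2 1 0 0; 0 0 1 0; 0 0 0 1]
T2·T1 = [-5/13 0 12/13 0; 1/2 1 0 0; -12/13 0 -5/13 0; 0 0 0 1]
T3·…·T1 = [-5/13 0 12/13 -2; 1/2 1 0 -5; -12/13 0 -5/13 1; 0 0 0 1]
T4·…·T1 = [-18/13 -2 12/13 8; 1/2 1 0 -5; -12/13 0 -5/13 1; 0 0 0 1]
det M = 1; M⁻¹ = [-5/13 -10/13 -12/13 2/13; 5/26 18/13 6/13 64/13; 12/13 24/13 -5/13 29/13; 0 0 0 1]
M⁻¹ · (292/65, -27/5, 238/65)ᵀ = (-4/5, 0, -5)ᵀ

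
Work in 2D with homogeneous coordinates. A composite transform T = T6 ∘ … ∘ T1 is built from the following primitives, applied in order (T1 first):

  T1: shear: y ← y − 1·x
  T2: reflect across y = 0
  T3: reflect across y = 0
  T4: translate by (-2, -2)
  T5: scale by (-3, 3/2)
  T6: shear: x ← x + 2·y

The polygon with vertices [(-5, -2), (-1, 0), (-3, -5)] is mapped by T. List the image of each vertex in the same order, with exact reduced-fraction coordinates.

T1 shear: y ← y − 1·x: (-5, -2) → (-5, 3); (-1, 0) → (-1, 1); (-3, -5) → (-3, -2)
T2 reflect across y = 0: (-5, 3) → (-5, -3); (-1, 1) → (-1, -1); (-3, -2) → (-3, 2)
T3 reflect across y = 0: (-5, -3) → (-5, 3); (-1, -1) → (-1, 1); (-3, 2) → (-3, -2)
T4 translate by (-2, -2): (-5, 3) → (-7, 1); (-1, 1) → (-3, -1); (-3, -2) → (-5, -4)
T5 scale by (-3, 3/2): (-7, 1) → (21, 3/2); (-3, -1) → (9, -3/2); (-5, -4) → (15, -6)
T6 shear: x ← x + 2·y: (21, 3/2) → (24, 3/2); (9, -3/2) → (6, -3/2); (15, -6) → (3, -6)

image vertices: (24, 3/2), (6, -3/2), (3, -6)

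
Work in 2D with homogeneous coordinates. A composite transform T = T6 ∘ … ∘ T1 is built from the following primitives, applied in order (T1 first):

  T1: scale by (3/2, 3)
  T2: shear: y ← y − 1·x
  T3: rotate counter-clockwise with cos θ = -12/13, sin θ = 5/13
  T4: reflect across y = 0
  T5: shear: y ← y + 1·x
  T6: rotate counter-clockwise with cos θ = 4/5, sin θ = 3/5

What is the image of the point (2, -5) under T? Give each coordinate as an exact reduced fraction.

T1 scale by (3/2, 3): (2, -5) → (3, -15)
T2 shear: y ← y − 1·x: (3, -15) → (3, -18)
T3 rotate counter-clockwise with cos θ = -12/13, sin θ = 5/13: (3, -18) → (54/13, 231/13)
T4 reflect across y = 0: (54/13, 231/13) → (54/13, -231/13)
T5 shear: y ← y + 1·x: (54/13, -231/13) → (54/13, -177/13)
T6 rotate counter-clockwise with cos θ = 4/5, sin θ = 3/5: (54/13, -177/13) → (747/65, -42/5)

T(p) = (747/65, -42/5)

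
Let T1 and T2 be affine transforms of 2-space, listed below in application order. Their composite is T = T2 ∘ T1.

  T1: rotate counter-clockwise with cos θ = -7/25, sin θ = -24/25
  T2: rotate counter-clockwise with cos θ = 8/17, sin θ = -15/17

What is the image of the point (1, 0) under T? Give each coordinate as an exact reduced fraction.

T1 rotate counter-clockwise with cos θ = -7/25, sin θ = -24/25: (1, 0) → (-7/25, -24/25)
T2 rotate counter-clockwise with cos θ = 8/17, sin θ = -15/17: (-7/25, -24/25) → (-416/425, -87/425)

T(p) = (-416/425, -87/425)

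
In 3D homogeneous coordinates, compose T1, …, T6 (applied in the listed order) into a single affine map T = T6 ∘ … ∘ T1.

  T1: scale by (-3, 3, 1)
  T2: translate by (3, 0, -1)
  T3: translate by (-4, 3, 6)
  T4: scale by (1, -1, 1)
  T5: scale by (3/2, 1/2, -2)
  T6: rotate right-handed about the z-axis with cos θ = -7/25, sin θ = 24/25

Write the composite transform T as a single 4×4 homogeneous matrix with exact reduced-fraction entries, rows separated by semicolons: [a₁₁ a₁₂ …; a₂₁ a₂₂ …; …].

T = [63/50 36/25 0 93/50; -108/25 21/50 0 -51/50; 0 0 -2 -10; 0 0 0 1]

T1 = [-3 0 0 0; 0 3 0 0; 0 0 1 0; 0 0 0 1]
T2·T1 = [-3 0 0 3; 0 3 0 0; 0 0 1 -1; 0 0 0 1]
T3·…·T1 = [-3 0 0 -1; 0 3 0 3; 0 0 1 5; 0 0 0 1]
T4·…·T1 = [-3 0 0 -1; 0 -3 0 -3; 0 0 1 5; 0 0 0 1]
T5·…·T1 = [-9/2 0 0 -3/2; 0 -3/2 0 -3/2; 0 0 -2 -10; 0 0 0 1]
T6·…·T1 = [63/50 36/25 0 93/50; -108/25 21/50 0 -51/50; 0 0 -2 -10; 0 0 0 1]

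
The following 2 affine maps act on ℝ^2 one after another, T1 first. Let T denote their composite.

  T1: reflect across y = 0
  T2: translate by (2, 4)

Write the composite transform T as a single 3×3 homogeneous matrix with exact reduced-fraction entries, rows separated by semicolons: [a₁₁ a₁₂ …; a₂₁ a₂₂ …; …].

T1 = [1 0 0; 0 -1 0; 0 0 1]
T2·T1 = [1 0 2; 0 -1 4; 0 0 1]

T = [1 0 2; 0 -1 4; 0 0 1]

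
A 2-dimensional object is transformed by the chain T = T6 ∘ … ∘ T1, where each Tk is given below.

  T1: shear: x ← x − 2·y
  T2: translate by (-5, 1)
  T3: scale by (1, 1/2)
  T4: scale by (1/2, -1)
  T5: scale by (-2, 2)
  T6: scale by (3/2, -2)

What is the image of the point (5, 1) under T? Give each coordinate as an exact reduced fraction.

T(p) = (3, 4)

T1 shear: x ← x − 2·y: (5, 1) → (3, 1)
T2 translate by (-5, 1): (3, 1) → (-2, 2)
T3 scale by (1, 1/2): (-2, 2) → (-2, 1)
T4 scale by (1/2, -1): (-2, 1) → (-1, -1)
T5 scale by (-2, 2): (-1, -1) → (2, -2)
T6 scale by (3/2, -2): (2, -2) → (3, 4)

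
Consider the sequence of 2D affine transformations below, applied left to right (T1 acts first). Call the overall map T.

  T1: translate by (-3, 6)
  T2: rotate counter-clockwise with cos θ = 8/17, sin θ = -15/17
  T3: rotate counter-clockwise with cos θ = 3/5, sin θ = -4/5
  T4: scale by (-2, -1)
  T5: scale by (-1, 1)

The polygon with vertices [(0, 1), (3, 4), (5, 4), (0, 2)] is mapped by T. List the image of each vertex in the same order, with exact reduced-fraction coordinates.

T1 translate by (-3, 6): (0, 1) → (-3, 7); (3, 4) → (0, 10); (5, 4) → (2, 10); (0, 2) → (-3, 8)
T2 rotate counter-clockwise with cos θ = 8/17, sin θ = -15/17: (-3, 7) → (81/17, 101/17); (0, 10) → (150/17, 80/17); (2, 10) → (166/17, 50/17); (-3, 8) → (96/17, 109/17)
T3 rotate counter-clockwise with cos θ = 3/5, sin θ = -4/5: (81/17, 101/17) → (647/85, -21/85); (150/17, 80/17) → (154/17, -72/17); (166/17, 50/17) → (698/85, -514/85); (96/17, 109/17) → (724/85, -57/85)
T4 scale by (-2, -1): (647/85, -21/85) → (-1294/85, 21/85); (154/17, -72/17) → (-308/17, 72/17); (698/85, -514/85) → (-1396/85, 514/85); (724/85, -57/85) → (-1448/85, 57/85)
T5 scale by (-1, 1): (-1294/85, 21/85) → (1294/85, 21/85); (-308/17, 72/17) → (308/17, 72/17); (-1396/85, 514/85) → (1396/85, 514/85); (-1448/85, 57/85) → (1448/85, 57/85)

image vertices: (1294/85, 21/85), (308/17, 72/17), (1396/85, 514/85), (1448/85, 57/85)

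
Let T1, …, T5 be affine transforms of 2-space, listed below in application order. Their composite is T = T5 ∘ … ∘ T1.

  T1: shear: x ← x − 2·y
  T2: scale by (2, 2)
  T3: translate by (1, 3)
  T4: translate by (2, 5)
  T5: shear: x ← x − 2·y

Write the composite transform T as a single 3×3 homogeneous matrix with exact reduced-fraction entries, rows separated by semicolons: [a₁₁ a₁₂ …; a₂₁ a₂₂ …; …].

T1 = [1 -2 0; 0 1 0; 0 0 1]
T2·T1 = [2 -4 0; 0 2 0; 0 0 1]
T3·…·T1 = [2 -4 1; 0 2 3; 0 0 1]
T4·…·T1 = [2 -4 3; 0 2 8; 0 0 1]
T5·…·T1 = [2 -8 -13; 0 2 8; 0 0 1]

T = [2 -8 -13; 0 2 8; 0 0 1]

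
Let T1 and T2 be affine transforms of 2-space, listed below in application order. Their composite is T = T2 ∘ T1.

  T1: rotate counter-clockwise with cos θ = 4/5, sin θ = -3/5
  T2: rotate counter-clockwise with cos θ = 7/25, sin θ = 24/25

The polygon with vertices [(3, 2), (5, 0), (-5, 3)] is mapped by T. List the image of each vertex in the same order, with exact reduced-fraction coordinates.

T1 rotate counter-clockwise with cos θ = 4/5, sin θ = -3/5: (3, 2) → (18/5, -1/5); (5, 0) → (4, -3); (-5, 3) → (-11/5, 27/5)
T2 rotate counter-clockwise with cos θ = 7/25, sin θ = 24/25: (18/5, -1/5) → (6/5, 17/5); (4, -3) → (4, 3); (-11/5, 27/5) → (-29/5, -3/5)

image vertices: (6/5, 17/5), (4, 3), (-29/5, -3/5)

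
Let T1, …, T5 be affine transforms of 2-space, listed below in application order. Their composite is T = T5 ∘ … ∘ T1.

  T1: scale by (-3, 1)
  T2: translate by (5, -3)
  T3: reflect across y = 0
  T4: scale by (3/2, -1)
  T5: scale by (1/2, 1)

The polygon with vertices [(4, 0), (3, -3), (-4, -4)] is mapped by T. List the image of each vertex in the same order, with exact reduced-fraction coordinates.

T1 scale by (-3, 1): (4, 0) → (-12, 0); (3, -3) → (-9, -3); (-4, -4) → (12, -4)
T2 translate by (5, -3): (-12, 0) → (-7, -3); (-9, -3) → (-4, -6); (12, -4) → (17, -7)
T3 reflect across y = 0: (-7, -3) → (-7, 3); (-4, -6) → (-4, 6); (17, -7) → (17, 7)
T4 scale by (3/2, -1): (-7, 3) → (-21/2, -3); (-4, 6) → (-6, -6); (17, 7) → (51/2, -7)
T5 scale by (1/2, 1): (-21/2, -3) → (-21/4, -3); (-6, -6) → (-3, -6); (51/2, -7) → (51/4, -7)

image vertices: (-21/4, -3), (-3, -6), (51/4, -7)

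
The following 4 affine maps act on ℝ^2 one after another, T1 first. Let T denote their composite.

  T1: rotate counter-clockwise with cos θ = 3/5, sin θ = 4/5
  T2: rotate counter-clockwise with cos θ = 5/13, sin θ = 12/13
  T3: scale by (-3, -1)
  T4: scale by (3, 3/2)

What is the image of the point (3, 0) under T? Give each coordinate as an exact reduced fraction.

T1 rotate counter-clockwise with cos θ = 3/5, sin θ = 4/5: (3, 0) → (9/5, 12/5)
T2 rotate counter-clockwise with cos θ = 5/13, sin θ = 12/13: (9/5, 12/5) → (-99/65, 168/65)
T3 scale by (-3, -1): (-99/65, 168/65) → (297/65, -168/65)
T4 scale by (3, 3/2): (297/65, -168/65) → (891/65, -252/65)

T(p) = (891/65, -252/65)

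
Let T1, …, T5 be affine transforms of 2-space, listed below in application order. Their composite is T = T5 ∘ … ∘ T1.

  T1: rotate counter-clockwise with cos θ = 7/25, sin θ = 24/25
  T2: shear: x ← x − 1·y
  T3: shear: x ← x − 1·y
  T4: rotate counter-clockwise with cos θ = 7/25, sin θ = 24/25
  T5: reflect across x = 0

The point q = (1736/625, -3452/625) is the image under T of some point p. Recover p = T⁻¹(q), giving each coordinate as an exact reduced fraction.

p = (0, 4)

T1 = [7/25 -24/25 0; 24/25 7/25 0; 0 0 1]
T2·T1 = [-17/25 -31/25 0; 24/25 7/25 0; 0 0 1]
T3·…·T1 = [-41/25 -38/25 0; 24/25 7/25 0; 0 0 1]
T4·…·T1 = [-863/625 -434/625 0; -816/625 -863/625 0; 0 0 1]
T5·…·T1 = [863/625 434/625 0; -816/625 -863/625 0; 0 0 1]
det M = -1; M⁻¹ = [863/625 434/625 0; -816/625 -863/625 0; 0 0 1]
M⁻¹ · (1736/625, -3452/625)ᵀ = (0, 4)ᵀ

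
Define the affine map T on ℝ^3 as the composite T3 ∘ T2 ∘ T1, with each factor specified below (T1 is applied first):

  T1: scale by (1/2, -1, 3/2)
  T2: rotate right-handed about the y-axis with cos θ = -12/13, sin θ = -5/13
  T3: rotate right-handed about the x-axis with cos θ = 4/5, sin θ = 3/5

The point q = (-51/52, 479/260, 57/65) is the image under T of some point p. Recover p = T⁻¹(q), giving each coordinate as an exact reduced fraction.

p = (3/2, -2, 1/2)

T1 = [1/2 0 0 0; 0 -1 0 0; 0 0 3/2 0; 0 0 0 1]
T2·T1 = [-6/13 0 -15/26 0; 0 -1 0 0; 5/26 0 -18/13 0; 0 0 0 1]
T3·…·T1 = [-6/13 0 -15/26 0; -3/26 -4/5 54/65 0; 2/13 -3/5 -72/65 0; 0 0 0 1]
det M = -3/4; M⁻¹ = [-24/13 -6/13 8/13 0; 0 -4/5 -3/5 0; -10/39 24/65 -32/65 0; 0 0 0 1]
M⁻¹ · (-51/52, 479/260, 57/65)ᵀ = (3/2, -2, 1/2)ᵀ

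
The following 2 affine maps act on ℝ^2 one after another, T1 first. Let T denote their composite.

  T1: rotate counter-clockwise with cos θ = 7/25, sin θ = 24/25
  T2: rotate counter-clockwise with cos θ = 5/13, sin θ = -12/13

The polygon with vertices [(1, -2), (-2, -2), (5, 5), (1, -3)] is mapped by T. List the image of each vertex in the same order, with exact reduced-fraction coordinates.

T1 rotate counter-clockwise with cos θ = 7/25, sin θ = 24/25: (1, -2) → (11/5, 2/5); (-2, -2) → (34/25, -62/25); (5, 5) → (-17/5, 31/5); (1, -3) → (79/25, 3/25)
T2 rotate counter-clockwise with cos θ = 5/13, sin θ = -12/13: (11/5, 2/5) → (79/65, -122/65); (34/25, -62/25) → (-574/325, -718/325); (-17/5, 31/5) → (287/65, 359/65); (79/25, 3/25) → (431/325, -933/325)

image vertices: (79/65, -122/65), (-574/325, -718/325), (287/65, 359/65), (431/325, -933/325)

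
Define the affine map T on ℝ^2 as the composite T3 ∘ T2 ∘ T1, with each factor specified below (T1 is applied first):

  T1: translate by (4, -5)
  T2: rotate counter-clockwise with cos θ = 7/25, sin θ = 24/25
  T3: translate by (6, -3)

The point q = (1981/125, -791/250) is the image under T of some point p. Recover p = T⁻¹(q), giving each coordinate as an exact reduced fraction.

p = (-7/5, -9/2)

T1 = [1 0 4; 0 1 -5; 0 0 1]
T2·T1 = [7/25 -24/25 148/25; 24/25 7/25 61/25; 0 0 1]
T3·…·T1 = [7/25 -24/25 298/25; 24/25 7/25 -14/25; 0 0 1]
det M = 1; M⁻¹ = [7/25 24/25 -14/5; -24/25 7/25 58/5; 0 0 1]
M⁻¹ · (1981/125, -791/250)ᵀ = (-7/5, -9/2)ᵀ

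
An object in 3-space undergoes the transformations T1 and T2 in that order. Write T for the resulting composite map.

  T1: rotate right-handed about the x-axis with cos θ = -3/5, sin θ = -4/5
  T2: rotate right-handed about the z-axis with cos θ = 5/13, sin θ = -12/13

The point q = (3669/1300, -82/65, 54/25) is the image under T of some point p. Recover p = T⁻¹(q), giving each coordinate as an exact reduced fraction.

p = (9/4, -3, 2/5)

T1 = [1 0 0 0; 0 -3/5 4/5 0; 0 -4/5 -3/5 0; 0 0 0 1]
T2·T1 = [5/13 -36/65 48/65 0; -12/13 -3/13 4/13 0; 0 -4/5 -3/5 0; 0 0 0 1]
det M = 1; M⁻¹ = [5/13 -12/13 0 0; -36/65 -3/13 -4/5 0; 48/65 4/13 -3/5 0; 0 0 0 1]
M⁻¹ · (3669/1300, -82/65, 54/25)ᵀ = (9/4, -3, 2/5)ᵀ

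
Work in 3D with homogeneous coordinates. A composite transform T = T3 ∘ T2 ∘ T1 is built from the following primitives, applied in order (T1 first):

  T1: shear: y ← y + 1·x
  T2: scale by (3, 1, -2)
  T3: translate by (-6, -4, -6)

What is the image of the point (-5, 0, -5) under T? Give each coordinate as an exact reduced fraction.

T(p) = (-21, -9, 4)

T1 shear: y ← y + 1·x: (-5, 0, -5) → (-5, -5, -5)
T2 scale by (3, 1, -2): (-5, -5, -5) → (-15, -5, 10)
T3 translate by (-6, -4, -6): (-15, -5, 10) → (-21, -9, 4)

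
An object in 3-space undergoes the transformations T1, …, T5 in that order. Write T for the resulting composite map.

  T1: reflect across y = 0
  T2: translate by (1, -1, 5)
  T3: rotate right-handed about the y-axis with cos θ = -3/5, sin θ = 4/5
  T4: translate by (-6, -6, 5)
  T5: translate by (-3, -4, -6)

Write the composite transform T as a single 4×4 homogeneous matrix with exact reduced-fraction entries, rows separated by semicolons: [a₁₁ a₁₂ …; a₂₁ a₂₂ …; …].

T = [-3/5 0 4/5 -28/5; 0 -1 0 -11; -4/5 0 -3/5 -24/5; 0 0 0 1]

T1 = [1 0 0 0; 0 -1 0 0; 0 0 1 0; 0 0 0 1]
T2·T1 = [1 0 0 1; 0 -1 0 -1; 0 0 1 5; 0 0 0 1]
T3·…·T1 = [-3/5 0 4/5 17/5; 0 -1 0 -1; -4/5 0 -3/5 -19/5; 0 0 0 1]
T4·…·T1 = [-3/5 0 4/5 -13/5; 0 -1 0 -7; -4/5 0 -3/5 6/5; 0 0 0 1]
T5·…·T1 = [-3/5 0 4/5 -28/5; 0 -1 0 -11; -4/5 0 -3/5 -24/5; 0 0 0 1]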